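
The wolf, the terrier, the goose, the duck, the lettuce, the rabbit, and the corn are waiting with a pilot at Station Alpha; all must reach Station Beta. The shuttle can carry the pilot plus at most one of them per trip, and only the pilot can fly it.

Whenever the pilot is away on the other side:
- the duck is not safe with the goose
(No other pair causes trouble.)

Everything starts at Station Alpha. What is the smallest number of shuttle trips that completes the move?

Counting alone: the pilot can take at most 1 across per trip to Station Beta, so moving all 7 needs at least 7 loaded trips out, with a return between consecutive ones — at least 13 crossings.
The plan below uses exactly 13 crossings, so it is optimal:
1. Pilot goes to Station Beta with the goose.
2. Pilot goes back to Station Alpha alone.
3. Pilot goes to Station Beta with the wolf.
4. Pilot goes back to Station Alpha alone.
5. Pilot goes to Station Beta with the terrier.
6. Pilot goes back to Station Alpha alone.
7. Pilot goes to Station Beta with the lettuce.
8. Pilot goes back to Station Alpha alone.
9. Pilot goes to Station Beta with the rabbit.
10. Pilot goes back to Station Alpha alone.
11. Pilot goes to Station Beta with the corn.
12. Pilot goes back to Station Alpha alone.
13. Pilot goes to Station Beta with the duck.

13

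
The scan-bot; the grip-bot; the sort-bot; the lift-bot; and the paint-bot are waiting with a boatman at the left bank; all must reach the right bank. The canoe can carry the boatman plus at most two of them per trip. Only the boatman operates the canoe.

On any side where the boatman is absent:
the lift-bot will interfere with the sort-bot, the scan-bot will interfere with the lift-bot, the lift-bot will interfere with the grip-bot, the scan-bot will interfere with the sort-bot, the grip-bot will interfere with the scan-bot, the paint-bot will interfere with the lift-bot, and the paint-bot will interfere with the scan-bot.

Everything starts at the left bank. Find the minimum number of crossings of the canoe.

Following every safe sequence of crossings from the start, the most of the 5 that can be at the right bank as the canoe arrives there on crossings 1, 3 is 2, 3 respectively; the best ever achieved is 3 of 5.
From crossing 5 on, no configuration arises that was not already reachable earlier: only 10 distinct safe configurations (who is on which side, and where the canoe is) can ever be reached, none of them has everyone across, and every continuation just revisits them. So no valid plan exists.

impossible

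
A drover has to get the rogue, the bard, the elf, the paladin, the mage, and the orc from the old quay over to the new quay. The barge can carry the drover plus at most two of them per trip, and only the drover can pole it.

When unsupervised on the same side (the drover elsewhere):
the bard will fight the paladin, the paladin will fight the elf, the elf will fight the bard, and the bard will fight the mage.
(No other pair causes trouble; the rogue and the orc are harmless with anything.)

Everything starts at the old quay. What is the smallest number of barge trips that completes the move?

Counting alone: the drover can take at most 2 across per trip to the new quay, so moving all 6 needs at least 3 loaded trips out, with a return between consecutive ones — at least 5 crossings.
The safety rule pushes this higher. Following every safe sequence of crossings, the most of the 6 that can be at the new quay as the barge arrives there on crossings 5, 7 is 4, 5 respectively — never all 6.
So no plan with fewer than 9 crossings exists, and this one achieves 9:
1. Drover goes to the new quay with the bard and the elf.  [the old quay: the mage, the orc, the paladin, the rogue | the new quay: the bard, the elf]
2. Drover goes back to the old quay with the bard.  [the old quay: the bard, the mage, the orc, the paladin, the rogue | the new quay: the elf]
3. Drover goes to the new quay with the bard and the rogue.  [the old quay: the mage, the orc, the paladin | the new quay: the bard, the elf, the rogue]
4. Drover goes back to the old quay with the bard.  [the old quay: the bard, the mage, the orc, the paladin | the new quay: the elf, the rogue]
5. Drover goes to the new quay with the bard and the mage.  [the old quay: the orc, the paladin | the new quay: the bard, the elf, the mage, the rogue]
6. Drover goes back to the old quay with the bard.  [the old quay: the bard, the orc, the paladin | the new quay: the elf, the mage, the rogue]
7. Drover goes to the new quay with the bard and the orc.  [the old quay: the paladin | the new quay: the bard, the elf, the mage, the orc, the rogue]
8. Drover goes back to the old quay with the bard.  [the old quay: the bard, the paladin | the new quay: the elf, the mage, the orc, the rogue]
9. Drover goes to the new quay with the bard and the paladin.  [the old quay: — | the new quay: the bard, the elf, the mage, the orc, the paladin, the rogue]

9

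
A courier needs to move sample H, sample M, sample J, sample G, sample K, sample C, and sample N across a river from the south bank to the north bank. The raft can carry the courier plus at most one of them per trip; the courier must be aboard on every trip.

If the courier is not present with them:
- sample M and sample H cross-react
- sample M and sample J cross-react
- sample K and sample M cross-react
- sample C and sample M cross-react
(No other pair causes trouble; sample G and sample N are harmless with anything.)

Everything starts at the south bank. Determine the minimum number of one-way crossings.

impossible

Following every safe sequence of crossings from the start, the most of the 7 that can be at the north bank as the raft arrives there on crossings 1, 3, 5, 7 is 1, 2, 3, 4 respectively; the best ever achieved is 4 of 7.
From crossing 9 on, no configuration arises that was not already reachable earlier: only 44 distinct safe configurations (who is on which side, and where the raft is) can ever be reached, none of them has everyone across, and every continuation just revisits them. So no valid plan exists.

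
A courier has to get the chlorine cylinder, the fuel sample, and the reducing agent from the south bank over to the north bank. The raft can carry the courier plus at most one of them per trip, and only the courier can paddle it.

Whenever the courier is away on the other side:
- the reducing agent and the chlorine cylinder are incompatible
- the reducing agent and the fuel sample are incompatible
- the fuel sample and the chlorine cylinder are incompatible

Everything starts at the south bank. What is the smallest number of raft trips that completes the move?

Whatever the first load, the items left behind include a forbidden pair without the courier. No opening move is safe, so no plan exists.

impossible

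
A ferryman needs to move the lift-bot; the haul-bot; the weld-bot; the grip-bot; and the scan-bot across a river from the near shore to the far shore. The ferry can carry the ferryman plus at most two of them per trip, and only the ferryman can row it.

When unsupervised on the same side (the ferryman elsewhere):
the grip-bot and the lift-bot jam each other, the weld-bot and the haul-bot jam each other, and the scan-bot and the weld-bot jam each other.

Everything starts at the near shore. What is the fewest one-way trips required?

5

Counting alone: the ferryman can take at most 2 across per trip to the far shore, so moving all 5 needs at least 3 loaded trips out, with a return between consecutive ones — at least 5 crossings.
The plan below uses exactly 5 crossings, so it is optimal:
1. Ferryman goes to the far shore with the lift-bot and the weld-bot.
2. Ferryman goes back to the near shore alone.
3. Ferryman goes to the far shore with the haul-bot and the scan-bot.
4. Ferryman goes back to the near shore with the weld-bot.
5. Ferryman goes to the far shore with the grip-bot and the weld-bot.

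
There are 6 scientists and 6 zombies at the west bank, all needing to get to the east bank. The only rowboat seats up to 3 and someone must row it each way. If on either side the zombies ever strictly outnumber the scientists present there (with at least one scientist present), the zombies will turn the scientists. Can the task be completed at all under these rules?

No

Following every safe sequence of crossings from the start, the most of the 12 that can be at the east bank as the rowboat arrives there on crossings 1, 3, 5 is 3, 5, 6 respectively; the best ever achieved is 6 of 12.
From crossing 7 on, no configuration arises that was not already reachable earlier: only 17 distinct safe configurations (who is on which side, and where the rowboat is) can ever be reached, none of them has everyone across, and every continuation just revisits them. They are: 0 scientists + 0 zombies across (rowboat back at the start); 0 scientists + 1 zombie across (rowboat there); 0 scientists + 1 zombie across (rowboat back at the start); 0 scientists + 2 zombies across (rowboat there); 0 scientists + 2 zombies across (rowboat back at the start); 0 scientists + 3 zombies across (rowboat there); 0 scientists + 3 zombies across (rowboat back at the start); 0 scientists + 4 zombies across (rowboat there); 0 scientists + 4 zombies across (rowboat back at the start); 0 scientists + 5 zombies across (rowboat there); 0 scientists + 5 zombies across (rowboat back at the start); 0 scientists + 6 zombies across (rowboat there); 1 scientist + 1 zombie across (rowboat there); 1 scientist + 1 zombie across (rowboat back at the start); 2 scientists + 2 zombies across (rowboat there); 2 scientists + 2 zombies across (rowboat back at the start); 3 scientists + 3 zombies across (rowboat there). So no valid plan exists.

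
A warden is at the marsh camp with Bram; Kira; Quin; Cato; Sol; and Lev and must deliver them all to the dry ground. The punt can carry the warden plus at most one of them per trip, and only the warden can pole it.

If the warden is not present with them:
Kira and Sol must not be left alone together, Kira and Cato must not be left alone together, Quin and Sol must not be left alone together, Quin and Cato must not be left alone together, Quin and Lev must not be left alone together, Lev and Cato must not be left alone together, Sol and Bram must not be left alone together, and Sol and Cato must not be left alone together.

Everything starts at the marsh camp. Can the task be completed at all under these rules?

No

Whatever the first load, the items left behind include a forbidden pair without the warden. No opening move is safe, so no plan exists.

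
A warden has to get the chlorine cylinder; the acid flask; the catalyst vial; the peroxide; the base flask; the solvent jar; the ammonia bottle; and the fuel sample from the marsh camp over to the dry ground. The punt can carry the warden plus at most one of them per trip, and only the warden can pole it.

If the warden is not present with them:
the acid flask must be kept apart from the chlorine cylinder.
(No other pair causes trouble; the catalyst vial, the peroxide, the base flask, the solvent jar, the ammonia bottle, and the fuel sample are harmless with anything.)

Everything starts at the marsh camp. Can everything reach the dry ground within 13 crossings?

No

Counting alone: the warden can take at most 1 across per trip to the dry ground, so moving all 8 needs at least 8 loaded trips out, with a return between consecutive ones — at least 15 crossings.
Since 13 < 15, 13 crossings cannot be enough. (The shortest complete plan in fact takes 15:)
1. Warden goes to the dry ground with the chlorine cylinder.
2. Warden goes back to the marsh camp alone.
3. Warden goes to the dry ground with the catalyst vial.
4. Warden goes back to the marsh camp alone.
5. Warden goes to the dry ground with the peroxide.
6. Warden goes back to the marsh camp alone.
7. Warden goes to the dry ground with the base flask.
8. Warden goes back to the marsh camp alone.
9. Warden goes to the dry ground with the solvent jar.
10. Warden goes back to the marsh camp alone.
11. Warden goes to the dry ground with the ammonia bottle.
12. Warden goes back to the marsh camp alone.
13. Warden goes to the dry ground with the fuel sample.
14. Warden goes back to the marsh camp alone.
15. Warden goes to the dry ground with the acid flask.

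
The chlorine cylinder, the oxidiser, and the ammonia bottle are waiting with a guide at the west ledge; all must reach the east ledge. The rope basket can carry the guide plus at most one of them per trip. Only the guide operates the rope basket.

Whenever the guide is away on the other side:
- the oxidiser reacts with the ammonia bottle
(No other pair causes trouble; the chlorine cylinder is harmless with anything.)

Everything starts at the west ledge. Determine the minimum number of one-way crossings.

Counting alone: the guide can take at most 1 across per trip to the east ledge, so moving all 3 needs at least 3 loaded trips out, with a return between consecutive ones — at least 5 crossings.
The plan below uses exactly 5 crossings, so it is optimal:
1. Guide goes to the east ledge with the oxidiser.  [the west ledge: the ammonia bottle, the chlorine cylinder | the east ledge: the oxidiser]
2. Guide goes back to the west ledge alone.  [the west ledge: the ammonia bottle, the chlorine cylinder | the east ledge: the oxidiser]
3. Guide goes to the east ledge with the chlorine cylinder.  [the west ledge: the ammonia bottle | the east ledge: the chlorine cylinder, the oxidiser]
4. Guide goes back to the west ledge alone.  [the west ledge: the ammonia bottle | the east ledge: the chlorine cylinder, the oxidiser]
5. Guide goes to the east ledge with the ammonia bottle.  [the west ledge: — | the east ledge: the ammonia bottle, the chlorine cylinder, the oxidiser]

5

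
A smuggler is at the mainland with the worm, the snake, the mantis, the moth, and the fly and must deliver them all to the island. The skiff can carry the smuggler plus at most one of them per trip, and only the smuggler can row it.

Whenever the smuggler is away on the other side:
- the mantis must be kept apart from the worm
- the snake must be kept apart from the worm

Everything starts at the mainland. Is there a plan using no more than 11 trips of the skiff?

Yes

Yes — this plan uses 11 crossings (≤ 11):
1. Smuggler goes to the island with the worm.  [the mainland: the fly, the mantis, the moth, the snake | the island: the worm]
2. Smuggler goes back to the mainland alone.  [the mainland: the fly, the mantis, the moth, the snake | the island: the worm]
3. Smuggler goes to the island with the snake.  [the mainland: the fly, the mantis, the moth | the island: the snake, the worm]
4. Smuggler goes back to the mainland with the worm.  [the mainland: the fly, the mantis, the moth, the worm | the island: the snake]
5. Smuggler goes to the island with the mantis.  [the mainland: the fly, the moth, the worm | the island: the mantis, the snake]
6. Smuggler goes back to the mainland alone.  [the mainland: the fly, the moth, the worm | the island: the mantis, the snake]
7. Smuggler goes to the island with the moth.  [the mainland: the fly, the worm | the island: the mantis, the moth, the snake]
8. Smuggler goes back to the mainland alone.  [the mainland: the fly, the worm | the island: the mantis, the moth, the snake]
9. Smuggler goes to the island with the fly.  [the mainland: the worm | the island: the fly, the mantis, the moth, the snake]
10. Smuggler goes back to the mainland alone.  [the mainland: the worm | the island: the fly, the mantis, the moth, the snake]
11. Smuggler goes to the island with the worm.  [the mainland: — | the island: the fly, the mantis, the moth, the snake, the worm]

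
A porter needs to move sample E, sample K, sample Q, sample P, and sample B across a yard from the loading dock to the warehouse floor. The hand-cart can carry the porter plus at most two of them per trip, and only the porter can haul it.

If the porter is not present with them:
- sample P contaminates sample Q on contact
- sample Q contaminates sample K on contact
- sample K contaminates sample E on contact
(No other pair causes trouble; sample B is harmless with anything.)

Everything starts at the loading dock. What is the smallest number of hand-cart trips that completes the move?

5

Counting alone: the porter can take at most 2 across per trip to the warehouse floor, so moving all 5 needs at least 3 loaded trips out, with a return between consecutive ones — at least 5 crossings.
The plan below uses exactly 5 crossings, so it is optimal:
1. Porter goes to the warehouse floor with sample E and sample Q.
2. Porter goes back to the loading dock alone.
3. Porter goes to the warehouse floor with sample B.
4. Porter goes back to the loading dock alone.
5. Porter goes to the warehouse floor with sample K and sample P.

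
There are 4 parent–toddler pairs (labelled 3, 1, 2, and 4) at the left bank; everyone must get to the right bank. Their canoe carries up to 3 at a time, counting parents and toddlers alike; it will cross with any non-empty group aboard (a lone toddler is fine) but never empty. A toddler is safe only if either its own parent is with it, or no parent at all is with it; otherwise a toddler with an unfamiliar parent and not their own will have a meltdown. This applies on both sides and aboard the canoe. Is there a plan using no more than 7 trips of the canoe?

No

Counting alone: each trip to the right bank takes at most 3 across and each return brings at least 1 back, so after t trips out (and t−1 returns) at most 3t − (t−1) of the 8 are across; that first reaches 8 at t = 4, so at least 7 crossings are needed.
The safety rule pushes this higher. Following every safe sequence of crossings, the most of the 8 that can be at the right bank as the canoe arrives there on crossing 7 is 7 — never all 8.
So the move cannot be finished within 7 crossings. (The shortest complete plan takes 9:)
1. parent 3 and toddler 3 cross → the right bank.
2. parent 3 crosses ← the left bank.
3. parent 1, parent 3, and toddler 1 cross → the right bank.
4. parent 3 and toddler 3 cross ← the left bank.
5. parent 2, parent 3, and parent 4 cross → the right bank.
6. toddler 1 crosses ← the left bank.
7. toddler 1 and toddler 3 cross → the right bank.
8. toddler 3 crosses ← the left bank.
9. toddler 2, toddler 3, and toddler 4 cross → the right bank.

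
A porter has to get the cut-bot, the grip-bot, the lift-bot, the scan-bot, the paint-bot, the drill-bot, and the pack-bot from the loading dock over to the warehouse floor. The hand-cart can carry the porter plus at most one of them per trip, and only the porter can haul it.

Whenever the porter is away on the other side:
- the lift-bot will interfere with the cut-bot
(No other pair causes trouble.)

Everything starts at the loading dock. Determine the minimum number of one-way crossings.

Counting alone: the porter can take at most 1 across per trip to the warehouse floor, so moving all 7 needs at least 7 loaded trips out, with a return between consecutive ones — at least 13 crossings.
The plan below uses exactly 13 crossings, so it is optimal:
1. Porter goes to the warehouse floor with the cut-bot.
2. Porter goes back to the loading dock alone.
3. Porter goes to the warehouse floor with the grip-bot.
4. Porter goes back to the loading dock alone.
5. Porter goes to the warehouse floor with the scan-bot.
6. Porter goes back to the loading dock alone.
7. Porter goes to the warehouse floor with the paint-bot.
8. Porter goes back to the loading dock alone.
9. Porter goes to the warehouse floor with the drill-bot.
10. Porter goes back to the loading dock alone.
11. Porter goes to the warehouse floor with the pack-bot.
12. Porter goes back to the loading dock alone.
13. Porter goes to the warehouse floor with the lift-bot.

13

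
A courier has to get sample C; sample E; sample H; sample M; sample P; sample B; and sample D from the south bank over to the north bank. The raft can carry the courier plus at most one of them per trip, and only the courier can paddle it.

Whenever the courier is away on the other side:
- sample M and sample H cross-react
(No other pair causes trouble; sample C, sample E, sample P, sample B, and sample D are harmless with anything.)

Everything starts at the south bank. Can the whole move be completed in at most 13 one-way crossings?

Yes — this plan uses 13 crossings (≤ 13):
1. Courier goes to the north bank with sample H.
2. Courier goes back to the south bank alone.
3. Courier goes to the north bank with sample C.
4. Courier goes back to the south bank alone.
5. Courier goes to the north bank with sample E.
6. Courier goes back to the south bank alone.
7. Courier goes to the north bank with sample P.
8. Courier goes back to the south bank alone.
9. Courier goes to the north bank with sample B.
10. Courier goes back to the south bank alone.
11. Courier goes to the north bank with sample D.
12. Courier goes back to the south bank alone.
13. Courier goes to the north bank with sample M.

Yes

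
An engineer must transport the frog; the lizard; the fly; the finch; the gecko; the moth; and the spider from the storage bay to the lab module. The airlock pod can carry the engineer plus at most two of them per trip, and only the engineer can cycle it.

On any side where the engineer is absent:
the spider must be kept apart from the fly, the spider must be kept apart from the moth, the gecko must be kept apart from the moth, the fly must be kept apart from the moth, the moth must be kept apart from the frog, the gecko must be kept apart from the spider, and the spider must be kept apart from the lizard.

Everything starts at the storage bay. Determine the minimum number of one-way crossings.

11

Counting alone: the engineer can take at most 2 across per trip to the lab module, so moving all 7 needs at least 4 loaded trips out, with a return between consecutive ones — at least 7 crossings.
The safety rule pushes this higher. Following every safe sequence of crossings, the most of the 7 that can be at the lab module as the airlock pod arrives there on crossings 7, 9 is 5, 6 respectively — never all 7.
So no plan with fewer than 11 crossings exists, and this one achieves 11:
1. Engineer goes to the lab module with the moth and the spider.  [the storage bay: the finch, the fly, the frog, the gecko, the lizard | the lab module: the moth, the spider]
2. Engineer goes back to the storage bay with the moth.  [the storage bay: the finch, the fly, the frog, the gecko, the lizard, the moth | the lab module: the spider]
3. Engineer goes to the lab module with the frog and the moth.  [the storage bay: the finch, the fly, the gecko, the lizard | the lab module: the frog, the moth, the spider]
4. Engineer goes back to the storage bay with the moth.  [the storage bay: the finch, the fly, the gecko, the lizard, the moth | the lab module: the frog, the spider]
5. Engineer goes to the lab module with the fly and the gecko.  [the storage bay: the finch, the lizard, the moth | the lab module: the fly, the frog, the gecko, the spider]
6. Engineer goes back to the storage bay with the spider.  [the storage bay: the finch, the lizard, the moth, the spider | the lab module: the fly, the frog, the gecko]
7. Engineer goes to the lab module with the lizard and the moth.  [the storage bay: the finch, the spider | the lab module: the fly, the frog, the gecko, the lizard, the moth]
8. Engineer goes back to the storage bay with the moth.  [the storage bay: the finch, the moth, the spider | the lab module: the fly, the frog, the gecko, the lizard]
9. Engineer goes to the lab module with the finch and the moth.  [the storage bay: the spider | the lab module: the finch, the fly, the frog, the gecko, the lizard, the moth]
10. Engineer goes back to the storage bay with the moth.  [the storage bay: the moth, the spider | the lab module: the finch, the fly, the frog, the gecko, the lizard]
11. Engineer goes to the lab module with the moth and the spider.  [the storage bay: — | the lab module: the finch, the fly, the frog, the gecko, the lizard, the moth, the spider]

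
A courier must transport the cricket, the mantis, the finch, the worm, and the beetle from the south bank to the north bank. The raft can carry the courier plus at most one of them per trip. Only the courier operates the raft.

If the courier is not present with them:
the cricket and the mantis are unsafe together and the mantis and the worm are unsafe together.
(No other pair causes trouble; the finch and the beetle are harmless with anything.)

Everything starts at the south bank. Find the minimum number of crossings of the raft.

11

Counting alone: the courier can take at most 1 across per trip to the north bank, so moving all 5 needs at least 5 loaded trips out, with a return between consecutive ones — at least 9 crossings.
The safety rule pushes this higher. Following every safe sequence of crossings, the most of the 5 that can be at the north bank as the raft arrives there on crossing 9 is 4 — never all 5.
So no plan with fewer than 11 crossings exists, and this one achieves 11:
1. Courier goes to the north bank with the mantis.
2. Courier goes back to the south bank alone.
3. Courier goes to the north bank with the cricket.
4. Courier goes back to the south bank with the mantis.
5. Courier goes to the north bank with the worm.
6. Courier goes back to the south bank alone.
7. Courier goes to the north bank with the finch.
8. Courier goes back to the south bank alone.
9. Courier goes to the north bank with the beetle.
10. Courier goes back to the south bank alone.
11. Courier goes to the north bank with the mantis.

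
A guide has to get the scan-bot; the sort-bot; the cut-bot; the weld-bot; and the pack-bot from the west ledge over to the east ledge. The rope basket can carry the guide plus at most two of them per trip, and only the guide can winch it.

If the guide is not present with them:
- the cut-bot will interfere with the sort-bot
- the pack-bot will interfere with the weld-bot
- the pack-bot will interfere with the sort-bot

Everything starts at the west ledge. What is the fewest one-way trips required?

Counting alone: the guide can take at most 2 across per trip to the east ledge, so moving all 5 needs at least 3 loaded trips out, with a return between consecutive ones — at least 5 crossings.
The plan below uses exactly 5 crossings, so it is optimal:
1. Guide goes to the east ledge with the sort-bot and the weld-bot.  [the west ledge: the cut-bot, the pack-bot, the scan-bot | the east ledge: the sort-bot, the weld-bot]
2. Guide goes back to the west ledge alone.  [the west ledge: the cut-bot, the pack-bot, the scan-bot | the east ledge: the sort-bot, the weld-bot]
3. Guide goes to the east ledge with the scan-bot.  [the west ledge: the cut-bot, the pack-bot | the east ledge: the scan-bot, the sort-bot, the weld-bot]
4. Guide goes back to the west ledge alone.  [the west ledge: the cut-bot, the pack-bot | the east ledge: the scan-bot, the sort-bot, the weld-bot]
5. Guide goes to the east ledge with the cut-bot and the pack-bot.  [the west ledge: — | the east ledge: the cut-bot, the pack-bot, the scan-bot, the sort-bot, the weld-bot]

5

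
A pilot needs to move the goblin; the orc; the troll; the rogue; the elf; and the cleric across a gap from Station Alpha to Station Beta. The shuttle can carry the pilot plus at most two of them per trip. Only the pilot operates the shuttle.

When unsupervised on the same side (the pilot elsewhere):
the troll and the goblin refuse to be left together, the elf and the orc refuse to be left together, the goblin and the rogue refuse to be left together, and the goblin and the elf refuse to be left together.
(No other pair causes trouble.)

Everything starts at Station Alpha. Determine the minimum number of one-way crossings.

Counting alone: the pilot can take at most 2 across per trip to Station Beta, so moving all 6 needs at least 3 loaded trips out, with a return between consecutive ones — at least 5 crossings.
The safety rule pushes this higher. Following every safe sequence of crossings, the most of the 6 that can be at Station Beta as the shuttle arrives there on crossing 5 is 5 — never all 6.
So no plan with fewer than 7 crossings exists, and this one achieves 7:
1. Pilot goes to Station Beta with the goblin and the orc.  [Station Alpha: the cleric, the elf, the rogue, the troll | Station Beta: the goblin, the orc]
2. Pilot goes back to Station Alpha alone.  [Station Alpha: the cleric, the elf, the rogue, the troll | Station Beta: the goblin, the orc]
3. Pilot goes to Station Beta with the cleric.  [Station Alpha: the elf, the rogue, the troll | Station Beta: the cleric, the goblin, the orc]
4. Pilot goes back to Station Alpha alone.  [Station Alpha: the elf, the rogue, the troll | Station Beta: the cleric, the goblin, the orc]
5. Pilot goes to Station Beta with the rogue and the troll.  [Station Alpha: the elf | Station Beta: the cleric, the goblin, the orc, the rogue, the troll]
6. Pilot goes back to Station Alpha with the goblin.  [Station Alpha: the elf, the goblin | Station Beta: the cleric, the orc, the rogue, the troll]
7. Pilot goes to Station Beta with the elf and the goblin.  [Station Alpha: — | Station Beta: the cleric, the elf, the goblin, the orc, the rogue, the troll]

7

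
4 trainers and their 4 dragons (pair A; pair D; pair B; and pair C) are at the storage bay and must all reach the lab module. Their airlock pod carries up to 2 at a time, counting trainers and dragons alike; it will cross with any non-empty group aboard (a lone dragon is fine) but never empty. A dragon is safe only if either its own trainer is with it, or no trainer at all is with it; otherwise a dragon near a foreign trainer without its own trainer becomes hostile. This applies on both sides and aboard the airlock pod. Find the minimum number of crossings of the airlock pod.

Following every safe sequence of crossings from the start, the most of the 8 that can be at the lab module as the airlock pod arrives there on crossings 1, 3, 5 is 2, 3, 4 respectively; the best ever achieved is 4 of 8.
From crossing 7 on, no configuration arises that was not already reachable earlier: only 44 distinct safe configurations (who is on which side, and where the airlock pod is) can ever be reached, none of them has everyone across, and every continuation just revisits them. So no valid plan exists.

impossible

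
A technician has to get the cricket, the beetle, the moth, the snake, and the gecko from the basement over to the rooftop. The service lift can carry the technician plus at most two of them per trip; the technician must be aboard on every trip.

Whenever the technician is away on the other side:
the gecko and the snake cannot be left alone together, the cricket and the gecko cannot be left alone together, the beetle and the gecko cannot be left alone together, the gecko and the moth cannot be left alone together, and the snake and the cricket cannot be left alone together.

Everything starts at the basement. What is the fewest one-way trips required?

Counting alone: the technician can take at most 2 across per trip to the rooftop, so moving all 5 needs at least 3 loaded trips out, with a return between consecutive ones — at least 5 crossings.
The safety rule pushes this higher. Following every safe sequence of crossings, the most of the 5 that can be at the rooftop as the service lift arrives there on crossing 5 is 4 — never all 5.
So no plan with fewer than 7 crossings exists, and this one achieves 7:
1. Technician goes to the rooftop with the cricket and the gecko.  [the basement: the beetle, the moth, the snake | the rooftop: the cricket, the gecko]
2. Technician goes back to the basement with the cricket.  [the basement: the beetle, the cricket, the moth, the snake | the rooftop: the gecko]
3. Technician goes to the rooftop with the beetle and the cricket.  [the basement: the moth, the snake | the rooftop: the beetle, the cricket, the gecko]
4. Technician goes back to the basement with the gecko.  [the basement: the gecko, the moth, the snake | the rooftop: the beetle, the cricket]
5. Technician goes to the rooftop with the moth and the snake.  [the basement: the gecko | the rooftop: the beetle, the cricket, the moth, the snake]
6. Technician goes back to the basement with the cricket.  [the basement: the cricket, the gecko | the rooftop: the beetle, the moth, the snake]
7. Technician goes to the rooftop with the cricket and the gecko.  [the basement: — | the rooftop: the beetle, the cricket, the gecko, the moth, the snake]

7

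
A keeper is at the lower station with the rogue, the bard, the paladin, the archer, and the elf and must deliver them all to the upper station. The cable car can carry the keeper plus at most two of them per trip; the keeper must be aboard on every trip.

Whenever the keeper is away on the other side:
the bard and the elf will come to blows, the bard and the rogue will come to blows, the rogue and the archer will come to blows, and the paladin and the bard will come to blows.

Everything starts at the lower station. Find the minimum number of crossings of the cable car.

5

Counting alone: the keeper can take at most 2 across per trip to the upper station, so moving all 5 needs at least 3 loaded trips out, with a return between consecutive ones — at least 5 crossings.
The plan below uses exactly 5 crossings, so it is optimal:
1. Keeper goes to the upper station with the bard and the rogue.
2. Keeper goes back to the lower station with the bard.
3. Keeper goes to the upper station with the elf and the paladin.
4. Keeper goes back to the lower station alone.
5. Keeper goes to the upper station with the archer and the bard.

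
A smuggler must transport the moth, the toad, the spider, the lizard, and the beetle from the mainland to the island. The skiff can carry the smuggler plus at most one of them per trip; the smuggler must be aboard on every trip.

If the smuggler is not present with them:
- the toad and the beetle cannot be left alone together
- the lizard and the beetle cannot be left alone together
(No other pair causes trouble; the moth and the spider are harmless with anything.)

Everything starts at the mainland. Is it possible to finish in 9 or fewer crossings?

No

Counting alone: the smuggler can take at most 1 across per trip to the island, so moving all 5 needs at least 5 loaded trips out, with a return between consecutive ones — at least 9 crossings.
The safety rule pushes this higher. Following every safe sequence of crossings, the most of the 5 that can be at the island as the skiff arrives there on crossing 9 is 4 — never all 5.
So the move cannot be finished within 9 crossings. (The shortest complete plan takes 11:)
1. Smuggler goes to the island with the beetle.  [the mainland: the lizard, the moth, the spider, the toad | the island: the beetle]
2. Smuggler goes back to the mainland alone.  [the mainland: the lizard, the moth, the spider, the toad | the island: the beetle]
3. Smuggler goes to the island with the moth.  [the mainland: the lizard, the spider, the toad | the island: the beetle, the moth]
4. Smuggler goes back to the mainland alone.  [the mainland: the lizard, the spider, the toad | the island: the beetle, the moth]
5. Smuggler goes to the island with the toad.  [the mainland: the lizard, the spider | the island: the beetle, the moth, the toad]
6. Smuggler goes back to the mainland with the beetle.  [the mainland: the beetle, the lizard, the spider | the island: the moth, the toad]
7. Smuggler goes to the island with the lizard.  [the mainland: the beetle, the spider | the island: the lizard, the moth, the toad]
8. Smuggler goes back to the mainland alone.  [the mainland: the beetle, the spider | the island: the lizard, the moth, the toad]
9. Smuggler goes to the island with the spider.  [the mainland: the beetle | the island: the lizard, the moth, the spider, the toad]
10. Smuggler goes back to the mainland alone.  [the mainland: the beetle | the island: the lizard, the moth, the spider, the toad]
11. Smuggler goes to the island with the beetle.  [the mainland: — | the island: the beetle, the lizard, the moth, the spider, the toad]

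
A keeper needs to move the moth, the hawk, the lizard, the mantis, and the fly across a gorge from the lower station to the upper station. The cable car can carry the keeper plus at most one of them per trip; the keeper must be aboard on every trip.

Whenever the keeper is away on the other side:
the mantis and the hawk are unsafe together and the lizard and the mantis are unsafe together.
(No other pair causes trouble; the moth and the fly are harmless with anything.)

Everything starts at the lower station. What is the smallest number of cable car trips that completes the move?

11

Counting alone: the keeper can take at most 1 across per trip to the upper station, so moving all 5 needs at least 5 loaded trips out, with a return between consecutive ones — at least 9 crossings.
The safety rule pushes this higher. Following every safe sequence of crossings, the most of the 5 that can be at the upper station as the cable car arrives there on crossing 9 is 4 — never all 5.
So no plan with fewer than 11 crossings exists, and this one achieves 11:
1. Keeper goes to the upper station with the mantis.  [the lower station: the fly, the hawk, the lizard, the moth | the upper station: the mantis]
2. Keeper goes back to the lower station alone.  [the lower station: the fly, the hawk, the lizard, the moth | the upper station: the mantis]
3. Keeper goes to the upper station with the moth.  [the lower station: the fly, the hawk, the lizard | the upper station: the mantis, the moth]
4. Keeper goes back to the lower station alone.  [the lower station: the fly, the hawk, the lizard | the upper station: the mantis, the moth]
5. Keeper goes to the upper station with the hawk.  [the lower station: the fly, the lizard | the upper station: the hawk, the mantis, the moth]
6. Keeper goes back to the lower station with the mantis.  [the lower station: the fly, the lizard, the mantis | the upper station: the hawk, the moth]
7. Keeper goes to the upper station with the lizard.  [the lower station: the fly, the mantis | the upper station: the hawk, the lizard, the moth]
8. Keeper goes back to the lower station alone.  [the lower station: the fly, the mantis | the upper station: the hawk, the lizard, the moth]
9. Keeper goes to the upper station with the fly.  [the lower station: the mantis | the upper station: the fly, the hawk, the lizard, the moth]
10. Keeper goes back to the lower station alone.  [the lower station: the mantis | the upper station: the fly, the hawk, the lizard, the moth]
11. Keeper goes to the upper station with the mantis.  [the lower station: — | the upper station: the fly, the hawk, the lizard, the mantis, the moth]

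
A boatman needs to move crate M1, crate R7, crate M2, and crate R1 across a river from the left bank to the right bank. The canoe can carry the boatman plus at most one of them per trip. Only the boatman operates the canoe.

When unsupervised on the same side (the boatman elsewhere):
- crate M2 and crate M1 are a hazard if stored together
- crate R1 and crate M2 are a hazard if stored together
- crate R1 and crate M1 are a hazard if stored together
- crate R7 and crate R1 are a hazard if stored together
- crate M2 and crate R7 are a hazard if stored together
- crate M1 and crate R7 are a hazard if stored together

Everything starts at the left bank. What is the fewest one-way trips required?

impossible

Whatever the first load, the items left behind include a forbidden pair without the boatman. No opening move is safe, so no plan exists.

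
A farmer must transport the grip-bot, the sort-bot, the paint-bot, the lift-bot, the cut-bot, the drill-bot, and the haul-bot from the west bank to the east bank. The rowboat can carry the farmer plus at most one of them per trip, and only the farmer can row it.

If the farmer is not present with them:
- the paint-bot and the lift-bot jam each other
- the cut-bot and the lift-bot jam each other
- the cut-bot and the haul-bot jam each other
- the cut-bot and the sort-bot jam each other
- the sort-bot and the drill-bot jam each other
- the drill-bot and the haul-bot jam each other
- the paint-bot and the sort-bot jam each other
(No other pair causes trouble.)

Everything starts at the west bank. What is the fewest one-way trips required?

Whatever the first load, the items left behind include a forbidden pair without the farmer. No opening move is safe, so no plan exists.

impossible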